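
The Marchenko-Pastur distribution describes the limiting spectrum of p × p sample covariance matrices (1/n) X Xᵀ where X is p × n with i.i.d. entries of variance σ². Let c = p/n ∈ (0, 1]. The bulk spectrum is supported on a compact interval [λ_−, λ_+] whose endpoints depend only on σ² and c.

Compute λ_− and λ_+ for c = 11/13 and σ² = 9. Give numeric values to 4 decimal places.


c = 11/13 = 0.846154; √c = 0.919866.
λ_− = σ² (1 − √c)² = 9 · (1 − 0.919866)² = 9 · (0.080134)² = 0.057793.
λ_+ = σ² (1 + √c)² = 9 · (1 + 0.919866)² = 9 · (1.919866)² = 33.172976.

Rounded to 4 decimal places: λ_− ≈ 0.0578, λ_+ ≈ 33.1730.


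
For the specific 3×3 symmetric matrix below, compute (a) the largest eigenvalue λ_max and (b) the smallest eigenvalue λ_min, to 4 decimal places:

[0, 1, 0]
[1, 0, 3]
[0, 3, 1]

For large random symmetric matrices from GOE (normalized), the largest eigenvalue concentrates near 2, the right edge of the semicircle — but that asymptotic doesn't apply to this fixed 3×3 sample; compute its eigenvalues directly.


Since M is real symmetric, all three eigenvalues are real; they are the roots of det(λI − M) = λ³ − (tr M) λ² + s λ − det M, where s is the sum of the principal 2×2 minors.
tr M = 0 + 0 + 1 = 1.
s = (0·0 − 1²) + (0·1 − 0²) + (0·1 − 3²) = -1 + 0 + (-9) = -10.
det M (expand along row 1) = 0·(-9) − 1·1 + 0·3 = -1.
Characteristic polynomial: λ³ − λ² − 10λ + 1 = 0.
Substitute λ = y + (tr M)/3 = y + 0.333333 to remove the quadratic term: y³ + p·y + q = 0 with p = s − (tr M)²/3 = -10.333333 and q = −2(tr M)³/27 + (tr M)·s/3 − det M = -2.407407.
Three real roots ⇒ use the trigonometric (Viète) form: r = 2√(−p/3) = 3.711843, φ = arccos(3q/(p·r)) = arccos(0.188296) = 1.381370 rad.
y_k = r·cos(φ/3 − 2πk/3) for k = 0, 1, 2 gives y = 3.325253, -0.234218, -3.091035.
λ_k = y_k + 0.333333 gives λ = 3.6586, 0.0991, -2.7577 (check: the sum is 1.0000 = tr M).

Hence λ_max = 3.6586 and λ_min = -2.7577.


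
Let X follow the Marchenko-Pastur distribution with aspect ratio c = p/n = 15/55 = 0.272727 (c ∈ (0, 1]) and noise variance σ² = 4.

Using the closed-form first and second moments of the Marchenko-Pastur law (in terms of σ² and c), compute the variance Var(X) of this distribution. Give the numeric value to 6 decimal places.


Recall the MP moments m_1 = E[X] = σ² and m_2 = E[X²] = σ⁴ (1 + c).
m_1 = E[X] = σ² = 4, so m_1² = 16.
m_2 = E[X²] = σ⁴ (1 + c) = 16 · (1 + 0.272727) = 16 · 1.272727 = 20.363636.
(Note m_2 − m_1² simplifies to c · σ⁴ = 0.272727 · 16.)

Var(X) = m_2 − m_1² = 20.363636 − 16 = 4.363636.


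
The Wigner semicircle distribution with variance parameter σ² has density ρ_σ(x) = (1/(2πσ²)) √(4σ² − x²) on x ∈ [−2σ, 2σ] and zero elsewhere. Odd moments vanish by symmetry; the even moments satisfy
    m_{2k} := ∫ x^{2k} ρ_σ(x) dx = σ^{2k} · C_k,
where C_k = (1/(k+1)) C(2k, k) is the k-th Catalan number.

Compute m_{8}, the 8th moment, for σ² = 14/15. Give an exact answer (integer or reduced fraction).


By the scaled semicircle moment identity, m_{2k} = σ^{2k} · C_k with k = 4.
C_4 = (1/(k+1)) · C(2k, k) = (1/5) · C(8, 4) = (1/5) · 70 = 14.
σ^{2k} = (σ²)^k = (14/15)^4 = 38416/50625.

Therefore m_{8} = σ^{8} · C_4 = (38416/50625) · 14 = 537824/50625.


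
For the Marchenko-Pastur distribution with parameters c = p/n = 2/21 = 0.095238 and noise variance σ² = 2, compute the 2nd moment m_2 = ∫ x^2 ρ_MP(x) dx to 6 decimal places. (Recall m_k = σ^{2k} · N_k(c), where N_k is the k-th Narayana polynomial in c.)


E[X²] = σ⁴ (1 + c) (second MP moment). With σ² = 2 (so σ⁴ = 4) and c = 2/21 = 0.095238: E[X²] = 4 · (1 + 0.095238) = 4 · 1.095238.

So E[X^2] = 4.380952.


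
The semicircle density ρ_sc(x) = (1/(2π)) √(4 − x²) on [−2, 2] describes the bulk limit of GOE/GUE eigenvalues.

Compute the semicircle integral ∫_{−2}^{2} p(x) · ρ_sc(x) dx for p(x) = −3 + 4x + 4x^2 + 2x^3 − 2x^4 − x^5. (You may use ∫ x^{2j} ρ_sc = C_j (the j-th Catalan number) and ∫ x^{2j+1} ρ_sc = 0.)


Write p(x) = Σ a_i x^i, split into monomials and integrate each against ρ_sc separately.
Using ∫ x^{2j} ρ_sc = C_j = (1/(j+1)) C(2j, j) (Catalan numbers) and ∫ x^{2j+1} ρ_sc = 0 (odd monomials vanish by symmetry):
  i = 0 (even): a_0 · C_{0} = -3 · 1 = -3
  i = 1 (odd): ∫ x^1 ρ_sc = 0 (vanishes)
  i = 2 (even): a_2 · C_{1} = 4 · 1 = 4
  i = 3 (odd): ∫ x^3 ρ_sc = 0 (vanishes)
  i = 4 (even): a_4 · C_{2} = -2 · 2 = -4
  i = 5 (odd): ∫ x^5 ρ_sc = 0 (vanishes)

Summing the contributions: ∫_{−2}^{2} p(x) ρ_sc(x) dx = (-3) + 4 + (-4) = -3.


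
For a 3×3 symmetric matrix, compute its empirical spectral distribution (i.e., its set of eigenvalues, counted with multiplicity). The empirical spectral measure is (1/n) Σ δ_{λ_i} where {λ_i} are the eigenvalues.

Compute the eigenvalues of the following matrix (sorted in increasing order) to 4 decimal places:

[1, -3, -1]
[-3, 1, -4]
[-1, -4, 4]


Since M is real symmetric, all three eigenvalues are real; they are the roots of det(λI − M) = λ³ − (tr M) λ² + s λ − det M, where s is the sum of the principal 2×2 minors.
tr M = 1 + 1 + 4 = 6.
s = (1·1 − (-3)²) + (1·4 − (-1)²) + (1·4 − (-4)²) = -8 + 3 + (-12) = -17.
det M (expand along row 1) = 1·(-12) − (-3)·(-16) + (-1)·13 = -73.
Characteristic polynomial: λ³ − 6λ² − 17λ + 73 = 0.
Substitute λ = y + (tr M)/3 = y + 2.000000 to remove the quadratic term: y³ + p·y + q = 0 with p = s − (tr M)²/3 = -29.000000 and q = −2(tr M)³/27 + (tr M)·s/3 − det M = 23.000000.
Three real roots ⇒ use the trigonometric (Viète) form: r = 2√(−p/3) = 6.218253, φ = arccos(3q/(p·r)) = arccos(-0.382633) = 1.963441 rad.
y_k = r·cos(φ/3 − 2πk/3) for k = 0, 1, 2 gives y = 4.933340, 0.811533, -5.744873.
λ_k = y_k + 2.000000 gives λ = 6.9333, 2.8115, -3.7449 (check: the sum is 6.0000 = tr M).

Eigenvalues sorted in increasing order: [-3.7449, 2.8115, 6.9333].


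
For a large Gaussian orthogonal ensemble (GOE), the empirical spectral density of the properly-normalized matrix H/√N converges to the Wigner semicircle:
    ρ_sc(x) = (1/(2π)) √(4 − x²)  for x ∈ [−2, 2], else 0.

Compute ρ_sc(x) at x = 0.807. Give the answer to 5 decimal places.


ρ_sc(x) = (1/(2π)) √(4 − x²). With x = 0.807:
  4 − x² = 4 − (0.807)² = 4 − 0.651249 = 3.348751.
  √(4 − x²) = 1.829959.
  1/(2π) = 0.159155.
  ρ_sc(0.807) = 0.159155 · 1.829959 = 0.291247.

Rounded to 5 decimal places: ρ_sc(0.807) ≈ 0.29125.


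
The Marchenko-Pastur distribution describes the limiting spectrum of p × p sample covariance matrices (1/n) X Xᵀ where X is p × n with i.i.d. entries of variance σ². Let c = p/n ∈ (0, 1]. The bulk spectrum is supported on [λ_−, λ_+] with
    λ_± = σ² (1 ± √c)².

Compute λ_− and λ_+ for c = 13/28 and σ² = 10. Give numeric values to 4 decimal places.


c = 13/28 = 0.464286; √c = 0.681385.
λ_− = σ² (1 − √c)² = 10 · (1 − 0.681385)² = 10 · (0.318615)² = 1.015154.
λ_+ = σ² (1 + √c)² = 10 · (1 + 0.681385)² = 10 · (1.681385)² = 28.270560.

Rounded to 4 decimal places: λ_− ≈ 1.0152, λ_+ ≈ 28.2706.


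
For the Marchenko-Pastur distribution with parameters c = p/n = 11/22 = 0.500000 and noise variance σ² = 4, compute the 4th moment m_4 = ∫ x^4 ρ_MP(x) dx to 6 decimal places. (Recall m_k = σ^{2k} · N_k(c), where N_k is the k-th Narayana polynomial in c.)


E[X⁴] = σ⁸ (1 + 6c + 6c² + c³) (fourth MP moment). With σ² = 4 (so σ⁸ = 256) and c = 11/22 = 0.500000: E[X⁴] = 256 · (1 + 6·0.500000 + 6·(0.500000)² + (0.500000)³) = 256 · 5.625000.

So E[X^4] = 1440.000000.


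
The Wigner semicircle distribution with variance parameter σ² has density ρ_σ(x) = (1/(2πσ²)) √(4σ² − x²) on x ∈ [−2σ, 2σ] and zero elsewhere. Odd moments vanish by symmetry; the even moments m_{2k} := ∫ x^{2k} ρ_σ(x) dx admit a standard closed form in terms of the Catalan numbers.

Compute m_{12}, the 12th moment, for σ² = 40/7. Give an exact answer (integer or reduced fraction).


By the scaled semicircle moment identity, m_{2k} = σ^{2k} · C_k with k = 6.
C_6 = (1/(k+1)) · C(2k, k) = (1/7) · C(12, 6) = (1/7) · 924 = 132.
σ^{2k} = (σ²)^k = (40/7)^6 = 4096000000/117649.

Therefore m_{12} = σ^{12} · C_6 = (4096000000/117649) · 132 = 540672000000/117649.


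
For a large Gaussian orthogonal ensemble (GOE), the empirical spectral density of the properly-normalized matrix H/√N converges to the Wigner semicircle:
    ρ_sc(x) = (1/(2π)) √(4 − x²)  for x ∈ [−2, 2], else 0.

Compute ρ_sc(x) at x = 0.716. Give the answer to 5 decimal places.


ρ_sc(x) = (1/(2π)) √(4 − x²). With x = 0.716:
  4 − x² = 4 − (0.716)² = 4 − 0.512656 = 3.487344.
  √(4 − x²) = 1.867443.
  1/(2π) = 0.159155.
  ρ_sc(0.716) = 0.159155 · 1.867443 = 0.297213.

Rounded to 5 decimal places: ρ_sc(0.716) ≈ 0.29721.


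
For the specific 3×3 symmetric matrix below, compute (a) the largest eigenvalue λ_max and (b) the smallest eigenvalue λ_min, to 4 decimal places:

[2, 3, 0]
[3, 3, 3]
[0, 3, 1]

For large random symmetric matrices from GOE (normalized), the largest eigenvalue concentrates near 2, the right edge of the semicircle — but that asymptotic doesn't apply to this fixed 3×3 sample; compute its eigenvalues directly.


Since M is real symmetric, all three eigenvalues are real; they are the roots of det(λI − M) = λ³ − (tr M) λ² + s λ − det M, where s is the sum of the principal 2×2 minors.
tr M = 2 + 3 + 1 = 6.
s = (2·3 − 3²) + (2·1 − 0²) + (3·1 − 3²) = -3 + 2 + (-6) = -7.
det M (expand along row 1) = 2·(-6) − 3·3 + 0·9 = -21.
Characteristic polynomial: λ³ − 6λ² − 7λ + 21 = 0.
Substitute λ = y + (tr M)/3 = y + 2.000000 to remove the quadratic term: y³ + p·y + q = 0 with p = s − (tr M)²/3 = -19.000000 and q = −2(tr M)³/27 + (tr M)·s/3 − det M = -9.000000.
Three real roots ⇒ use the trigonometric (Viète) form: r = 2√(−p/3) = 5.033223, φ = arccos(3q/(p·r)) = arccos(0.282335) = 1.284570 rad.
y_k = r·cos(φ/3 − 2πk/3) for k = 0, 1, 2 gives y = 4.578818, -0.479486, -4.099332.
λ_k = y_k + 2.000000 gives λ = 6.5788, 1.5205, -2.0993 (check: the sum is 6.0000 = tr M).

Hence λ_max = 6.5788 and λ_min = -2.0993.


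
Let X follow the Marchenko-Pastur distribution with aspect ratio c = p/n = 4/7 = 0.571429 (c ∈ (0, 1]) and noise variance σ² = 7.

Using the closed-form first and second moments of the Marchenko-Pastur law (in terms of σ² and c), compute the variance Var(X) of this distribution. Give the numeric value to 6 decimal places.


Recall the MP moments m_1 = E[X] = σ² and m_2 = E[X²] = σ⁴ (1 + c).
m_1 = E[X] = σ² = 7, so m_1² = 49.
m_2 = E[X²] = σ⁴ (1 + c) = 49 · (1 + 0.571429) = 49 · 1.571429 = 77.000000.
(Note m_2 − m_1² simplifies to c · σ⁴ = 0.571429 · 49.)

Var(X) = m_2 − m_1² = 77.000000 − 49 = 28.000000.


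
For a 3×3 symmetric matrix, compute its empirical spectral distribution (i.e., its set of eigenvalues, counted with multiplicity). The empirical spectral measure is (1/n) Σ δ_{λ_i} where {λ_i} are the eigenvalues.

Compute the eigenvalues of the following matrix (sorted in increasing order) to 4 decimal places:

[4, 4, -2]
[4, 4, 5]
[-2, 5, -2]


Since M is real symmetric, all three eigenvalues are real; they are the roots of det(λI − M) = λ³ − (tr M) λ² + s λ − det M, where s is the sum of the principal 2×2 minors.
tr M = 4 + 4 + (-2) = 6.
s = (4·4 − 4²) + (4·(-2) − (-2)²) + (4·(-2) − 5²) = 0 + (-12) + (-33) = -45.
det M (expand along row 1) = 4·(-33) − 4·2 + (-2)·28 = -196.
Characteristic polynomial: λ³ − 6λ² − 45λ + 196 = 0.
Substitute λ = y + (tr M)/3 = y + 2.000000 to remove the quadratic term: y³ + p·y + q = 0 with p = s − (tr M)²/3 = -57.000000 and q = −2(tr M)³/27 + (tr M)·s/3 − det M = 90.000000.
Three real roots ⇒ use the trigonometric (Viète) form: r = 2√(−p/3) = 8.717798, φ = arccos(3q/(p·r)) = arccos(-0.543353) = 2.145222 rad.
y_k = r·cos(φ/3 − 2πk/3) for k = 0, 1, 2 gives y = 6.582327, 1.659062, -8.241389.
λ_k = y_k + 2.000000 gives λ = 8.5823, 3.6591, -6.2414 (check: the sum is 6.0000 = tr M).

Eigenvalues sorted in increasing order: [-6.2414, 3.6591, 8.5823].


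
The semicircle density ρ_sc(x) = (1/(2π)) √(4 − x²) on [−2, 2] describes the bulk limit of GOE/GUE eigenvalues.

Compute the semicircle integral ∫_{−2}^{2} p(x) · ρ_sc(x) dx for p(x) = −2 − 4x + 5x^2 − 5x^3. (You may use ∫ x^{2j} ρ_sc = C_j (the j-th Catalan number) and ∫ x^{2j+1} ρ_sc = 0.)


Write p(x) = Σ a_i x^i, split into monomials and integrate each against ρ_sc separately.
Using ∫ x^{2j} ρ_sc = C_j = (1/(j+1)) C(2j, j) (Catalan numbers) and ∫ x^{2j+1} ρ_sc = 0 (odd monomials vanish by symmetry):
  i = 0 (even): a_0 · C_{0} = -2 · 1 = -2
  i = 1 (odd): ∫ x^1 ρ_sc = 0 (vanishes)
  i = 2 (even): a_2 · C_{1} = 5 · 1 = 5
  i = 3 (odd): ∫ x^3 ρ_sc = 0 (vanishes)

Summing the contributions: ∫_{−2}^{2} p(x) ρ_sc(x) dx = (-2) + 5 = 3.


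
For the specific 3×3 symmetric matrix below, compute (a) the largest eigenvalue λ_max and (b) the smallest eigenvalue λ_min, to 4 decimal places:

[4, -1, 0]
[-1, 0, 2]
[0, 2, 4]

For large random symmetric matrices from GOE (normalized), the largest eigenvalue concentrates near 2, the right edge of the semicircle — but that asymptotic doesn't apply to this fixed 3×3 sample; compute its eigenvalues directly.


Since M is real symmetric, all three eigenvalues are real; they are the roots of det(λI − M) = λ³ − (tr M) λ² + s λ − det M, where s is the sum of the principal 2×2 minors.
tr M = 4 + 0 + 4 = 8.
s = (4·0 − (-1)²) + (4·4 − 0²) + (0·4 − 2²) = -1 + 16 + (-4) = 11.
det M (expand along row 1) = 4·(-4) − (-1)·(-4) + 0·(-2) = -20.
Characteristic polynomial: λ³ − 8λ² + 11λ + 20 = 0.
Substitute λ = y + (tr M)/3 = y + 2.666667 to remove the quadratic term: y³ + p·y + q = 0 with p = s − (tr M)²/3 = -10.333333 and q = −2(tr M)³/27 + (tr M)·s/3 − det M = 11.407407.
Three real roots ⇒ use the trigonometric (Viète) form: r = 2√(−p/3) = 3.711843, φ = arccos(3q/(p·r)) = arccos(-0.892233) = 2.673062 rad.
y_k = r·cos(φ/3 − 2πk/3) for k = 0, 1, 2 gives y = 2.333333, 1.333333, -3.666667.
λ_k = y_k + 2.666667 gives λ = 5.0000, 4.0000, -1.0000 (check: the sum is 8.0000 = tr M).

Hence λ_max = 5.0000 and λ_min = -1.0000.


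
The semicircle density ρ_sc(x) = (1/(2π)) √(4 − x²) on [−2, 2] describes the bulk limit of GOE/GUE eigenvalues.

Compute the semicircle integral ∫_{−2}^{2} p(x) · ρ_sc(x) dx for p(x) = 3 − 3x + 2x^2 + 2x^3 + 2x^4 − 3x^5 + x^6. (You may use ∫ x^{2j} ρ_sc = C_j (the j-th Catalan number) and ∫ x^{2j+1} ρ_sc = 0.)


Write p(x) = Σ a_i x^i, split into monomials and integrate each against ρ_sc separately.
Using ∫ x^{2j} ρ_sc = C_j = (1/(j+1)) C(2j, j) (Catalan numbers) and ∫ x^{2j+1} ρ_sc = 0 (odd monomials vanish by symmetry):
  i = 0 (even): a_0 · C_{0} = 3 · 1 = 3
  i = 1 (odd): ∫ x^1 ρ_sc = 0 (vanishes)
  i = 2 (even): a_2 · C_{1} = 2 · 1 = 2
  i = 3 (odd): ∫ x^3 ρ_sc = 0 (vanishes)
  i = 4 (even): a_4 · C_{2} = 2 · 2 = 4
  i = 5 (odd): ∫ x^5 ρ_sc = 0 (vanishes)
  i = 6 (even): a_6 · C_{3} = 1 · 5 = 5

Summing the contributions: ∫_{−2}^{2} p(x) ρ_sc(x) dx = 3 + 2 + 4 + 5 = 14.


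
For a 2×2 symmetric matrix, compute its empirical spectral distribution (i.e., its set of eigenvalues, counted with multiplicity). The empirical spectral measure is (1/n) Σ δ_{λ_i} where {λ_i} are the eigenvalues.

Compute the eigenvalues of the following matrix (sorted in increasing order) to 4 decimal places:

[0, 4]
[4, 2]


Since M is real symmetric, both eigenvalues are real; they are the roots of det(λI − M) = λ² − (tr M) λ + det M.
tr M = 0 + 2 = 2.
det M = 0·2 − 4² = 0 − 16 = -16.
Characteristic polynomial: λ² − 2λ − 16 = 0.
Discriminant Δ = (tr M)² − 4·det M = 4 − (-64) = 68; √Δ = 8.246211.
λ = (tr M ± √Δ)/2 = (2 ± 8.246211)/2, giving (tr M − √Δ)/2 = -3.1231 and (tr M + √Δ)/2 = 5.1231.

Eigenvalues sorted in increasing order: [-3.1231, 5.1231].


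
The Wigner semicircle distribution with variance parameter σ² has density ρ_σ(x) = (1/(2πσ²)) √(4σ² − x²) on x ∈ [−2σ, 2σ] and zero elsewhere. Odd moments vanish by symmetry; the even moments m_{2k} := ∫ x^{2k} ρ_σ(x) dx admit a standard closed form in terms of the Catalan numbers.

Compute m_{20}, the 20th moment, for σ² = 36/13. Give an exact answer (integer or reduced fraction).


By the scaled semicircle moment identity, m_{2k} = σ^{2k} · C_k with k = 10.
C_10 = (1/(k+1)) · C(2k, k) = (1/11) · C(20, 10) = (1/11) · 184756 = 16796.
σ^{2k} = (σ²)^k = (36/13)^10 = 3656158440062976/137858491849.

Therefore m_{20} = σ^{20} · C_10 = (3656158440062976/137858491849) · 16796 = 4723756704561364992/10604499373.


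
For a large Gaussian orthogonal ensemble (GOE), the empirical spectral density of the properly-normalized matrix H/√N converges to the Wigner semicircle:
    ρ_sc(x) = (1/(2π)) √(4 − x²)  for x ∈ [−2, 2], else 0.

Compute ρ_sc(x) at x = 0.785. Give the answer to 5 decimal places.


ρ_sc(x) = (1/(2π)) √(4 − x²). With x = 0.785:
  4 − x² = 4 − (0.785)² = 4 − 0.616225 = 3.383775.
  √(4 − x²) = 1.839504.
  1/(2π) = 0.159155.
  ρ_sc(0.785) = 0.159155 · 1.839504 = 0.292766.

Rounded to 5 decimal places: ρ_sc(0.785) ≈ 0.29277.


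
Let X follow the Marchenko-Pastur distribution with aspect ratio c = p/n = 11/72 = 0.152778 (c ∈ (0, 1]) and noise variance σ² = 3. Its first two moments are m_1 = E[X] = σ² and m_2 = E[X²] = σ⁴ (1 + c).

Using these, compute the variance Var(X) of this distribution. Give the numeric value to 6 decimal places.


m_1 = E[X] = σ² = 3, so m_1² = 9.
m_2 = E[X²] = σ⁴ (1 + c) = 9 · (1 + 0.152778) = 9 · 1.152778 = 10.375000.
(Note m_2 − m_1² simplifies to c · σ⁴ = 0.152778 · 9.)

Var(X) = m_2 − m_1² = 10.375000 − 9 = 1.375000.


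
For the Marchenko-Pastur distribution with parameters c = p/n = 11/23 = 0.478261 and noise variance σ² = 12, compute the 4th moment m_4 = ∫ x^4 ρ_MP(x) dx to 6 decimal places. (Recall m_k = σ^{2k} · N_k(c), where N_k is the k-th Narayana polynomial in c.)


E[X⁴] = σ⁸ (1 + 6c + 6c² + c³) (fourth MP moment). With σ² = 12 (so σ⁸ = 20736) and c = 11/23 = 0.478261: E[X⁴] = 20736 · (1 + 6·0.478261 + 6·(0.478261)² + (0.478261)³) = 20736 · 5.351360.

So E[X^4] = 110965.805868.


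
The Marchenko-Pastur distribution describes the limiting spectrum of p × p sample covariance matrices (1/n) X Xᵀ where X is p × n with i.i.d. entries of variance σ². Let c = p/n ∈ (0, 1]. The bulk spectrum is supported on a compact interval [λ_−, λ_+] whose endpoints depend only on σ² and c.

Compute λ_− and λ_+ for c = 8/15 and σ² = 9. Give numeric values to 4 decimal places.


c = 8/15 = 0.533333; √c = 0.730297.
λ_− = σ² (1 − √c)² = 9 · (1 − 0.730297)² = 9 · (0.269703)² = 0.654659.
λ_+ = σ² (1 + √c)² = 9 · (1 + 0.730297)² = 9 · (1.730297)² = 26.945341.

Rounded to 4 decimal places: λ_− ≈ 0.6547, λ_+ ≈ 26.9453.


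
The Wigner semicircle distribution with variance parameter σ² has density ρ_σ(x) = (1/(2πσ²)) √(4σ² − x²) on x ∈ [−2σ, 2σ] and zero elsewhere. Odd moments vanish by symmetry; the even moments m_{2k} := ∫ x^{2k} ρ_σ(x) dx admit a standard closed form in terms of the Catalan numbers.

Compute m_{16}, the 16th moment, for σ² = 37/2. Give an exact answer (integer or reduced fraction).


By the scaled semicircle moment identity, m_{2k} = σ^{2k} · C_k with k = 8.
C_8 = (1/(k+1)) · C(2k, k) = (1/9) · C(16, 8) = (1/9) · 12870 = 1430.
σ^{2k} = (σ²)^k = (37/2)^8 = 3512479453921/256.

Therefore m_{16} = σ^{16} · C_8 = (3512479453921/256) · 1430 = 2511422809553515/128.


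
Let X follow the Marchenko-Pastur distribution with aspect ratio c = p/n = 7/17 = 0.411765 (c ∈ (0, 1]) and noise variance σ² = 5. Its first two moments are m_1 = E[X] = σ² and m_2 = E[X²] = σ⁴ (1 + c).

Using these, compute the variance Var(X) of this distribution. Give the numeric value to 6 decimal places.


m_1 = E[X] = σ² = 5, so m_1² = 25.
m_2 = E[X²] = σ⁴ (1 + c) = 25 · (1 + 0.411765) = 25 · 1.411765 = 35.294118.
(Note m_2 − m_1² simplifies to c · σ⁴ = 0.411765 · 25.)

Var(X) = m_2 − m_1² = 35.294118 − 25 = 10.294118.


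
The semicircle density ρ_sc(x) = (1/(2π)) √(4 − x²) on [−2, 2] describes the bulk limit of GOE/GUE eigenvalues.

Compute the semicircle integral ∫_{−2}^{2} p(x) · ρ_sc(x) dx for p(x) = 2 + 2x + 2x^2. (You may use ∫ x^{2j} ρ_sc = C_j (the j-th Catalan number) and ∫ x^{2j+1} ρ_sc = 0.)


Write p(x) = Σ a_i x^i, split into monomials and integrate each against ρ_sc separately.
Using ∫ x^{2j} ρ_sc = C_j = (1/(j+1)) C(2j, j) (Catalan numbers) and ∫ x^{2j+1} ρ_sc = 0 (odd monomials vanish by symmetry):
  i = 0 (even): a_0 · C_{0} = 2 · 1 = 2
  i = 1 (odd): ∫ x^1 ρ_sc = 0 (vanishes)
  i = 2 (even): a_2 · C_{1} = 2 · 1 = 2

Summing the contributions: ∫_{−2}^{2} p(x) ρ_sc(x) dx = 2 + 2 = 4.


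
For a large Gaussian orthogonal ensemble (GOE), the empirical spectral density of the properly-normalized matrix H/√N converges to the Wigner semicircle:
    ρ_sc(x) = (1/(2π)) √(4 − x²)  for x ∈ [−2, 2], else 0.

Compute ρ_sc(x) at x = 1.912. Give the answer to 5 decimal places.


ρ_sc(x) = (1/(2π)) √(4 − x²). With x = 1.912:
  4 − x² = 4 − (1.912)² = 4 − 3.655744 = 0.344256.
  √(4 − x²) = 0.586733.
  1/(2π) = 0.159155.
  ρ_sc(1.912) = 0.159155 · 0.586733 = 0.093382.

Rounded to 5 decimal places: ρ_sc(1.912) ≈ 0.09338.


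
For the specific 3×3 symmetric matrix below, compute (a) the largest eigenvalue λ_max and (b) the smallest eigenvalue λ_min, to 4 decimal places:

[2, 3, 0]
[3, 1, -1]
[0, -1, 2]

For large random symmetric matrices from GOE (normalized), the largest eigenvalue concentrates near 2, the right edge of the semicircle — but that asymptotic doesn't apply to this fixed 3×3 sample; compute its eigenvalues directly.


Since M is real symmetric, all three eigenvalues are real; they are the roots of det(λI − M) = λ³ − (tr M) λ² + s λ − det M, where s is the sum of the principal 2×2 minors.
tr M = 2 + 1 + 2 = 5.
s = (2·1 − 3²) + (2·2 − 0²) + (1·2 − (-1)²) = -7 + 4 + 1 = -2.
det M (expand along row 1) = 2·1 − 3·6 + 0·(-3) = -16.
Characteristic polynomial: λ³ − 5λ² − 2λ + 16 = 0.
Substitute λ = y + (tr M)/3 = y + 1.666667 to remove the quadratic term: y³ + p·y + q = 0 with p = s − (tr M)²/3 = -10.333333 and q = −2(tr M)³/27 + (tr M)·s/3 − det M = 3.407407.
Three real roots ⇒ use the trigonometric (Viète) form: r = 2√(−p/3) = 3.711843, φ = arccos(3q/(p·r)) = arccos(-0.266511) = 1.840568 rad.
y_k = r·cos(φ/3 − 2πk/3) for k = 0, 1, 2 gives y = 3.034895, 0.333333, -3.368229.
λ_k = y_k + 1.666667 gives λ = 4.7016, 2.0000, -1.7016 (check: the sum is 5.0000 = tr M).

Hence λ_max = 4.7016 and λ_min = -1.7016.


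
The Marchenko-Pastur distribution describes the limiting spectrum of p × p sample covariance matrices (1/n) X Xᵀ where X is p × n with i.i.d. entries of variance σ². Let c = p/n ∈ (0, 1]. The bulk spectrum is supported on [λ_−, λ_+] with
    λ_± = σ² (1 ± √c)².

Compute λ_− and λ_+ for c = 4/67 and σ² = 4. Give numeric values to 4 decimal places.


c = 4/67 = 0.059701; √c = 0.244339.
λ_− = σ² (1 − √c)² = 4 · (1 − 0.244339)² = 4 · (0.755661)² = 2.284095.
λ_+ = σ² (1 + √c)² = 4 · (1 + 0.244339)² = 4 · (1.244339)² = 6.193517.

Rounded to 4 decimal places: λ_− ≈ 2.2841, λ_+ ≈ 6.1935.


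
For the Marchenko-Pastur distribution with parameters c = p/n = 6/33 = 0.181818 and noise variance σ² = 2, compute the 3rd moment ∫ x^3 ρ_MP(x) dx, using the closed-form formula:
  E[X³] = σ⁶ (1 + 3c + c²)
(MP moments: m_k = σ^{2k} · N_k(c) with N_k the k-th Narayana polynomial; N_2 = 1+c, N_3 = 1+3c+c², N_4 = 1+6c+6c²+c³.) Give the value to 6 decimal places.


E[X³] = σ⁶ (1 + 3c + c²) (third MP moment). With σ² = 2 (so σ⁶ = 8) and c = 6/33 = 0.181818: E[X³] = 8 · (1 + 3·0.181818 + (0.181818)²) = 8 · 1.578512.

So E[X^3] = 12.628099.


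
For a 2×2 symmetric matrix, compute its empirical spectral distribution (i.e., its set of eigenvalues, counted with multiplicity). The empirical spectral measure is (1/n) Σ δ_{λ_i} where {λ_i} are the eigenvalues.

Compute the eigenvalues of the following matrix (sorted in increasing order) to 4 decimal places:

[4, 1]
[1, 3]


Since M is real symmetric, both eigenvalues are real; they are the roots of det(λI − M) = λ² − (tr M) λ + det M.
tr M = 4 + 3 = 7.
det M = 4·3 − 1² = 12 − 1 = 11.
Characteristic polynomial: λ² − 7λ + 11 = 0.
Discriminant Δ = (tr M)² − 4·det M = 49 − 44 = 5; √Δ = 2.236068.
λ = (tr M ± √Δ)/2 = (7 ± 2.236068)/2, giving (tr M − √Δ)/2 = 2.3820 and (tr M + √Δ)/2 = 4.6180.

Eigenvalues sorted in increasing order: [2.3820, 4.6180].


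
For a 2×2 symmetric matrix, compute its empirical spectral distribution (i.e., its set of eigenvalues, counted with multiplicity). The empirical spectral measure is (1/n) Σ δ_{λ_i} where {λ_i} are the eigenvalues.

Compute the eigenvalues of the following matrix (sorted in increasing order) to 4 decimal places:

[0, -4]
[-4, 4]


Since M is real symmetric, both eigenvalues are real; they are the roots of det(λI − M) = λ² − (tr M) λ + det M.
tr M = 0 + 4 = 4.
det M = 0·4 − (-4)² = 0 − 16 = -16.
Characteristic polynomial: λ² − 4λ − 16 = 0.
Discriminant Δ = (tr M)² − 4·det M = 16 − (-64) = 80; √Δ = 8.944272.
λ = (tr M ± √Δ)/2 = (4 ± 8.944272)/2, giving (tr M − √Δ)/2 = -2.4721 and (tr M + √Δ)/2 = 6.4721.

Eigenvalues sorted in increasing order: [-2.4721, 6.4721].


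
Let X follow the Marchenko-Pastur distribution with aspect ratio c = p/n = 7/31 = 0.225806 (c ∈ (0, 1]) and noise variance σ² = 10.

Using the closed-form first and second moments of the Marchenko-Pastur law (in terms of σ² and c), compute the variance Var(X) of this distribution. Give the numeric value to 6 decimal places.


Recall the MP moments m_1 = E[X] = σ² and m_2 = E[X²] = σ⁴ (1 + c).
m_1 = E[X] = σ² = 10, so m_1² = 100.
m_2 = E[X²] = σ⁴ (1 + c) = 100 · (1 + 0.225806) = 100 · 1.225806 = 122.580645.
(Note m_2 − m_1² simplifies to c · σ⁴ = 0.225806 · 100.)

Var(X) = m_2 − m_1² = 122.580645 − 100 = 22.580645.


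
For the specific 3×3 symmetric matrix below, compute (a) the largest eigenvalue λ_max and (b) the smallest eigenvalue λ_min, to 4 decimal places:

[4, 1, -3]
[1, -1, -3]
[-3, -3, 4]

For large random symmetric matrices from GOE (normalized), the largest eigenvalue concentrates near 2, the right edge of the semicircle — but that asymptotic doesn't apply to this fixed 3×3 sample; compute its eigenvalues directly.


Since M is real symmetric, all three eigenvalues are real; they are the roots of det(λI − M) = λ³ − (tr M) λ² + s λ − det M, where s is the sum of the principal 2×2 minors.
tr M = 4 + (-1) + 4 = 7.
s = (4·(-1) − 1²) + (4·4 − (-3)²) + ((-1)·4 − (-3)²) = -5 + 7 + (-13) = -11.
det M (expand along row 1) = 4·(-13) − 1·(-5) + (-3)·(-6) = -29.
Characteristic polynomial: λ³ − 7λ² − 11λ + 29 = 0.
Substitute λ = y + (tr M)/3 = y + 2.333333 to remove the quadratic term: y³ + p·y + q = 0 with p = s − (tr M)²/3 = -27.333333 and q = −2(tr M)³/27 + (tr M)·s/3 − det M = -22.074074.
Three real roots ⇒ use the trigonometric (Viète) form: r = 2√(−p/3) = 6.036923, φ = arccos(3q/(p·r)) = arccos(0.401324) = 1.157834 rad.
y_k = r·cos(φ/3 − 2πk/3) for k = 0, 1, 2 gives y = 5.592867, -0.828385, -4.764482.
λ_k = y_k + 2.333333 gives λ = 7.9262, 1.5049, -2.4311 (check: the sum is 7.0000 = tr M).

Hence λ_max = 7.9262 and λ_min = -2.4311.


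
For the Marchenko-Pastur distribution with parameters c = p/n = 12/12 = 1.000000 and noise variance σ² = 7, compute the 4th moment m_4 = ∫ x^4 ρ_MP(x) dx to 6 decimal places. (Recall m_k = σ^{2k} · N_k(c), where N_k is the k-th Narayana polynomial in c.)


E[X⁴] = σ⁸ (1 + 6c + 6c² + c³) (fourth MP moment). With σ² = 7 (so σ⁸ = 2401) and c = 12/12 = 1.000000: E[X⁴] = 2401 · (1 + 6·1.000000 + 6·(1.000000)² + (1.000000)³) = 2401 · 14.000000.

So E[X^4] = 33614.000000.


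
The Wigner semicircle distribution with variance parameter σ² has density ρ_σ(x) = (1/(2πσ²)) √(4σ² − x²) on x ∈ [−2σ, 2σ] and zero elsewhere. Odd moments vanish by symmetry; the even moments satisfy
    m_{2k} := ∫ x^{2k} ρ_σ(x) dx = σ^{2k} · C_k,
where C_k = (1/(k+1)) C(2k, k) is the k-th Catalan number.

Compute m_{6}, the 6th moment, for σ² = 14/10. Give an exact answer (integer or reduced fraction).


By the scaled semicircle moment identity, m_{2k} = σ^{2k} · C_k with k = 3.
C_3 = (1/(k+1)) · C(2k, k) = (1/4) · C(6, 3) = (1/4) · 20 = 5.
σ^{2k} = (σ²)^k = (14/10)^3 = 343/125.

Therefore m_{6} = σ^{6} · C_3 = (343/125) · 5 = 343/25.


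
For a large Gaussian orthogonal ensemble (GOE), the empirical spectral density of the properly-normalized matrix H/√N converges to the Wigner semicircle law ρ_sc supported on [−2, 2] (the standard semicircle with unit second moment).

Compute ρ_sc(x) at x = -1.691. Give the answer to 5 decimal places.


ρ_sc(x) = (1/(2π)) √(4 − x²). With x = -1.691:
  4 − x² = 4 − (-1.691)² = 4 − 2.859481 = 1.140519.
  √(4 − x²) = 1.067951.
  1/(2π) = 0.159155.
  ρ_sc(-1.691) = 0.159155 · 1.067951 = 0.169970.

Rounded to 5 decimal places: ρ_sc(-1.691) ≈ 0.16997.


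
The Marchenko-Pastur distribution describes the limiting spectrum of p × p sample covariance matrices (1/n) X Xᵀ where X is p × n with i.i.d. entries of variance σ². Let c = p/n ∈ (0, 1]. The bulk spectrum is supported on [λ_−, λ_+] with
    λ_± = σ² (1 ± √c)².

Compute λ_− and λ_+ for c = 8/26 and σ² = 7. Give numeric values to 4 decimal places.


c = 8/26 = 0.307692; √c = 0.554700.
λ_− = σ² (1 − √c)² = 7 · (1 − 0.554700)² = 7 · (0.445300)² = 1.388043.
λ_+ = σ² (1 + √c)² = 7 · (1 + 0.554700)² = 7 · (1.554700)² = 16.919649.

Rounded to 4 decimal places: λ_− ≈ 1.3880, λ_+ ≈ 16.9196.


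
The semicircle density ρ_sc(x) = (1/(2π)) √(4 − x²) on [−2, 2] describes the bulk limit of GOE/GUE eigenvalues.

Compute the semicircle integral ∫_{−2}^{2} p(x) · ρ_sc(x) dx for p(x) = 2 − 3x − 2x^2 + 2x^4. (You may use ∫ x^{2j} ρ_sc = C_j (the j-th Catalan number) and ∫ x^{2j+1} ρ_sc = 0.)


Write p(x) = Σ a_i x^i, split into monomials and integrate each against ρ_sc separately.
Using ∫ x^{2j} ρ_sc = C_j = (1/(j+1)) C(2j, j) (Catalan numbers) and ∫ x^{2j+1} ρ_sc = 0 (odd monomials vanish by symmetry):
  i = 0 (even): a_0 · C_{0} = 2 · 1 = 2
  i = 1 (odd): ∫ x^1 ρ_sc = 0 (vanishes)
  i = 2 (even): a_2 · C_{1} = -2 · 1 = -2
  i = 4 (even): a_4 · C_{2} = 2 · 2 = 4

Summing the contributions: ∫_{−2}^{2} p(x) ρ_sc(x) dx = 2 + (-2) + 4 = 4.


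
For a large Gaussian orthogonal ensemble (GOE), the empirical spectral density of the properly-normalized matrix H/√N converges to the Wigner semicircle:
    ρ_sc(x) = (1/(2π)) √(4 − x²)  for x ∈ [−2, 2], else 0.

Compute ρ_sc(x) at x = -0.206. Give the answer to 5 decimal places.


ρ_sc(x) = (1/(2π)) √(4 − x²). With x = -0.206:
  4 − x² = 4 − (-0.206)² = 4 − 0.042436 = 3.957564.
  √(4 − x²) = 1.989363.
  1/(2π) = 0.159155.
  ρ_sc(-0.206) = 0.159155 · 1.989363 = 0.316617.

Rounded to 5 decimal places: ρ_sc(-0.206) ≈ 0.31662.


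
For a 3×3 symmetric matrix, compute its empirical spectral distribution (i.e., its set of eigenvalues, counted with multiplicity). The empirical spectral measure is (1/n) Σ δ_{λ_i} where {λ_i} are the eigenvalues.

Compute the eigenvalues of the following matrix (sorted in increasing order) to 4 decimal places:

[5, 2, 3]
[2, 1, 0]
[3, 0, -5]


Since M is real symmetric, all three eigenvalues are real; they are the roots of det(λI − M) = λ³ − (tr M) λ² + s λ − det M, where s is the sum of the principal 2×2 minors.
tr M = 5 + 1 + (-5) = 1.
s = (5·1 − 2²) + (5·(-5) − 3²) + (1·(-5) − 0²) = 1 + (-34) + (-5) = -38.
det M (expand along row 1) = 5·(-5) − 2·(-10) + 3·(-3) = -14.
Characteristic polynomial: λ³ − λ² − 38λ + 14 = 0.
Substitute λ = y + (tr M)/3 = y + 0.333333 to remove the quadratic term: y³ + p·y + q = 0 with p = s − (tr M)²/3 = -38.333333 and q = −2(tr M)³/27 + (tr M)·s/3 − det M = 1.259259.
Three real roots ⇒ use the trigonometric (Viète) form: r = 2√(−p/3) = 7.149204, φ = arccos(3q/(p·r)) = arccos(-0.013785) = 1.584582 rad.
y_k = r·cos(φ/3 − 2πk/3) for k = 0, 1, 2 gives y = 6.174901, 0.032851, -6.207752.
λ_k = y_k + 0.333333 gives λ = 6.5082, 0.3662, -5.8744 (check: the sum is 1.0000 = tr M).

Eigenvalues sorted in increasing order: [-5.8744, 0.3662, 6.5082].


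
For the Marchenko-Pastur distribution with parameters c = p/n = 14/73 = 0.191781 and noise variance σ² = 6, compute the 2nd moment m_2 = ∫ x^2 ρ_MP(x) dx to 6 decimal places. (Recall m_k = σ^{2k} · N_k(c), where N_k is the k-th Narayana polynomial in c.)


E[X²] = σ⁴ (1 + c) (second MP moment). With σ² = 6 (so σ⁴ = 36) and c = 14/73 = 0.191781: E[X²] = 36 · (1 + 0.191781) = 36 · 1.191781.

So E[X^2] = 42.904110.


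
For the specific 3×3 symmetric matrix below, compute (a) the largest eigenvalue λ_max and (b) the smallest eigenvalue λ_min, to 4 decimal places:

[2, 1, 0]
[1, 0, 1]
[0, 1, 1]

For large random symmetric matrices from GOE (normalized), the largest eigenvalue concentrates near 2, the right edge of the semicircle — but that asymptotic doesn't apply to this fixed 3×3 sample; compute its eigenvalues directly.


Since M is real symmetric, all three eigenvalues are real; they are the roots of det(λI − M) = λ³ − (tr M) λ² + s λ − det M, where s is the sum of the principal 2×2 minors.
tr M = 2 + 0 + 1 = 3.
s = (2·0 − 1²) + (2·1 − 0²) + (0·1 − 1²) = -1 + 2 + (-1) = 0.
det M (expand along row 1) = 2·(-1) − 1·1 + 0·1 = -3.
Characteristic polynomial: λ³ − 3λ² + 3 = 0.
Substitute λ = y + (tr M)/3 = y + 1.000000 to remove the quadratic term: y³ + p·y + q = 0 with p = s − (tr M)²/3 = -3.000000 and q = −2(tr M)³/27 + (tr M)·s/3 − det M = 1.000000.
Three real roots ⇒ use the trigonometric (Viète) form: r = 2√(−p/3) = 2.000000, φ = arccos(3q/(p·r)) = arccos(-0.500000) = 2.094395 rad.
y_k = r·cos(φ/3 − 2πk/3) for k = 0, 1, 2 gives y = 1.532089, 0.347296, -1.879385.
λ_k = y_k + 1.000000 gives λ = 2.5321, 1.3473, -0.8794 (check: the sum is 3.0000 = tr M).

Hence λ_max = 2.5321 and λ_min = -0.8794.


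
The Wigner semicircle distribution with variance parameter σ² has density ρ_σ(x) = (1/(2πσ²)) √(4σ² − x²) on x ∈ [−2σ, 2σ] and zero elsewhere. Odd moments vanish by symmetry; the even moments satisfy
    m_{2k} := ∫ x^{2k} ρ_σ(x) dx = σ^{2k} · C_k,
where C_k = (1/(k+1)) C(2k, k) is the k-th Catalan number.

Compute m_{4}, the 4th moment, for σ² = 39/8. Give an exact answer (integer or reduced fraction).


By the scaled semicircle moment identity, m_{2k} = σ^{2k} · C_k with k = 2.
C_2 = (1/(k+1)) · C(2k, k) = (1/3) · C(4, 2) = (1/3) · 6 = 2.
σ^{2k} = (σ²)^k = (39/8)^2 = 1521/64.

Therefore m_{4} = σ^{4} · C_2 = (1521/64) · 2 = 1521/32.


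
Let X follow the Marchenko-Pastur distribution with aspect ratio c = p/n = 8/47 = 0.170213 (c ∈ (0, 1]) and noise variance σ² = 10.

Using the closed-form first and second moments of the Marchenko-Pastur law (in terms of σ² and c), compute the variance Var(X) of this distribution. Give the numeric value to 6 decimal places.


Recall the MP moments m_1 = E[X] = σ² and m_2 = E[X²] = σ⁴ (1 + c).
m_1 = E[X] = σ² = 10, so m_1² = 100.
m_2 = E[X²] = σ⁴ (1 + c) = 100 · (1 + 0.170213) = 100 · 1.170213 = 117.021277.
(Note m_2 − m_1² simplifies to c · σ⁴ = 0.170213 · 100.)

Var(X) = m_2 − m_1² = 117.021277 − 100 = 17.021277.


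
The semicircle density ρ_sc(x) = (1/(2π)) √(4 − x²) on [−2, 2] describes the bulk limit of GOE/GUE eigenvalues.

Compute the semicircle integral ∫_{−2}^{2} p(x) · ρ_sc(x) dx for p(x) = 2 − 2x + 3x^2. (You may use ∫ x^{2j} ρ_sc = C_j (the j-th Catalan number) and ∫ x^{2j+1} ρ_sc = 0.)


Write p(x) = Σ a_i x^i, split into monomials and integrate each against ρ_sc separately.
Using ∫ x^{2j} ρ_sc = C_j = (1/(j+1)) C(2j, j) (Catalan numbers) and ∫ x^{2j+1} ρ_sc = 0 (odd monomials vanish by symmetry):
  i = 0 (even): a_0 · C_{0} = 2 · 1 = 2
  i = 1 (odd): ∫ x^1 ρ_sc = 0 (vanishes)
  i = 2 (even): a_2 · C_{1} = 3 · 1 = 3

Summing the contributions: ∫_{−2}^{2} p(x) ρ_sc(x) dx = 2 + 3 = 5.


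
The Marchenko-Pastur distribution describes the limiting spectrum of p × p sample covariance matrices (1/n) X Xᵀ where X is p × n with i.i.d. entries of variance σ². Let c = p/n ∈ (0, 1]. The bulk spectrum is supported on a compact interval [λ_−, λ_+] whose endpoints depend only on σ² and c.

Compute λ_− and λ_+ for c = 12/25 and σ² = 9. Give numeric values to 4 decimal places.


c = 12/25 = 0.480000; √c = 0.692820.
λ_− = σ² (1 − √c)² = 9 · (1 − 0.692820)² = 9 · (0.307180)² = 0.849234.
λ_+ = σ² (1 + √c)² = 9 · (1 + 0.692820)² = 9 · (1.692820)² = 25.790766.

Rounded to 4 decimal places: λ_− ≈ 0.8492, λ_+ ≈ 25.7908.


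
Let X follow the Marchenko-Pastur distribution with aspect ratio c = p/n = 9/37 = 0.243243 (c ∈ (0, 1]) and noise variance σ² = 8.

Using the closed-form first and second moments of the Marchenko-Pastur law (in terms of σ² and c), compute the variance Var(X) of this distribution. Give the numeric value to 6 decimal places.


Recall the MP moments m_1 = E[X] = σ² and m_2 = E[X²] = σ⁴ (1 + c).
m_1 = E[X] = σ² = 8, so m_1² = 64.
m_2 = E[X²] = σ⁴ (1 + c) = 64 · (1 + 0.243243) = 64 · 1.243243 = 79.567568.
(Note m_2 − m_1² simplifies to c · σ⁴ = 0.243243 · 64.)

Var(X) = m_2 − m_1² = 79.567568 − 64 = 15.567568.


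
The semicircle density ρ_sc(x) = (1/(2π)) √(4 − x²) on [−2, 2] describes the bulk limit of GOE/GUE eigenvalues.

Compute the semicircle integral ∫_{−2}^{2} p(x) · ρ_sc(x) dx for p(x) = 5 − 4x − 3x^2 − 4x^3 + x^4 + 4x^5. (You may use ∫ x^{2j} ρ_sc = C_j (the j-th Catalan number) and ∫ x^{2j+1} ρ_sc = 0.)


Write p(x) = Σ a_i x^i, split into monomials and integrate each against ρ_sc separately.
Using ∫ x^{2j} ρ_sc = C_j = (1/(j+1)) C(2j, j) (Catalan numbers) and ∫ x^{2j+1} ρ_sc = 0 (odd monomials vanish by symmetry):
  i = 0 (even): a_0 · C_{0} = 5 · 1 = 5
  i = 1 (odd): ∫ x^1 ρ_sc = 0 (vanishes)
  i = 2 (even): a_2 · C_{1} = -3 · 1 = -3
  i = 3 (odd): ∫ x^3 ρ_sc = 0 (vanishes)
  i = 4 (even): a_4 · C_{2} = 1 · 2 = 2
  i = 5 (odd): ∫ x^5 ρ_sc = 0 (vanishes)

Summing the contributions: ∫_{−2}^{2} p(x) ρ_sc(x) dx = 5 + (-3) + 2 = 4.


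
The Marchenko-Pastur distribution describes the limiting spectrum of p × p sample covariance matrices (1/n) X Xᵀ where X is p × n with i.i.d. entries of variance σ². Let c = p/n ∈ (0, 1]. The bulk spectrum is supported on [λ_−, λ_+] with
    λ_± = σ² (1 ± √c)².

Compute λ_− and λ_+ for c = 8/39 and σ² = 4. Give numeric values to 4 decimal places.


c = 8/39 = 0.205128; √c = 0.452911.
λ_− = σ² (1 − √c)² = 4 · (1 − 0.452911)² = 4 · (0.547089)² = 1.197226.
λ_+ = σ² (1 + √c)² = 4 · (1 + 0.452911)² = 4 · (1.452911)² = 8.443799.

Rounded to 4 decimal places: λ_− ≈ 1.1972, λ_+ ≈ 8.4438.
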